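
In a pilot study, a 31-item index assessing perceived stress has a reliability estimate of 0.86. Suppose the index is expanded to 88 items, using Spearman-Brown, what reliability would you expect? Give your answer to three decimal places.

n = 88/31 = 2.8387
Apply the Spearman-Brown prophecy formula, r' = nr / [1 + (n − 1)r]:
r_new = (2.8387 × 0.86) / (1 + (2.8387 − 1) × 0.86)
r_new = 2.4413 / 2.5813 ≈ 0.9458

0.946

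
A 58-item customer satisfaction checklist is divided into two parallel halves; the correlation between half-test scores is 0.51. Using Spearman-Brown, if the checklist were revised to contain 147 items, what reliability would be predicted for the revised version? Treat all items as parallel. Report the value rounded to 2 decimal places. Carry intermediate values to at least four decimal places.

0.84

Full-test reliability from the split-half r: r_full = 2(0.51)/(1 + 0.51) = 0.6755
Then adjust to 147 items: n = 147/58 = 2.5345
r_new = n·r_full / (1 + (n − 1)·r_full) = 1.7121 / 2.0366 ≈ 0.8407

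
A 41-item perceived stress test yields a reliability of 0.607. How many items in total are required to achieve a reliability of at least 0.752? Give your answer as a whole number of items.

81

Invert Spearman-Brown to solve for n:
n = r*(1 − r) / [ r (1 − r*) ]
n = 0.752 × (1 − 0.607) / [ 0.607 × (1 − 0.752) ]
  = 0.295536 / 0.150536 = 1.9632
Items needed = n × 41 = 1.9632 × 41 ≈ 80.49 → round up to 81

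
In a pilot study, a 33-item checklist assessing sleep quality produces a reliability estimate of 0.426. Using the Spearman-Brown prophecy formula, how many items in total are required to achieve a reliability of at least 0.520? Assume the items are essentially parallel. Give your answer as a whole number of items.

49

Spearman-Brown solved for the length factor n:
n = r*(1 − r) / [ r (1 − r*) ]
n = 0.520 × (1 − 0.426) / [ 0.426 × (1 − 0.520) ]
n = 0.298480 / 0.204480 ≈ 1.4597
So the test needs 1.4597 × 33 ≈ 48.17 items; rounding up, 49.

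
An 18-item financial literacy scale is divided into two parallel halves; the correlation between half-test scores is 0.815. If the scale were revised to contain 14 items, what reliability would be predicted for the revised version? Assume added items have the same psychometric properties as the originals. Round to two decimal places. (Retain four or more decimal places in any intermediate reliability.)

Spearman-Brown correction (n = 2): r_full = 2·0.815/(1 + 0.815) = 0.8981
Length factor from 18 to 14 items: n = 14/18 = 0.7778
r_new = n·r_full / (1 + (n − 1)·r_full) = 0.6985 / 0.8004 ≈ 0.8727

0.87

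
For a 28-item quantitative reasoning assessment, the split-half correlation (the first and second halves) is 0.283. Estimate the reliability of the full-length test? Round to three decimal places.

r_full = 2r_hh / (1 + r_hh) = 2 × 0.283 / (1 + 0.283)
       = 0.5660 / 1.2830 = 0.4412

0.441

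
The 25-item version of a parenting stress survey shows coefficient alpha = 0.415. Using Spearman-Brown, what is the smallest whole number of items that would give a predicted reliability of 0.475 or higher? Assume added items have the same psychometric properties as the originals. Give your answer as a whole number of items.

32

Rearranging the Spearman-Brown formula for n,
n = r_target (1 − r_old) / [ r_old (1 − r_target) ]
n = [0.475 × 0.585] / [0.415 × 0.525]
  = 0.277875 / 0.217875 = 1.2754
So the test needs 1.2754 × 25 ≈ 31.89 items; rounding up, 32.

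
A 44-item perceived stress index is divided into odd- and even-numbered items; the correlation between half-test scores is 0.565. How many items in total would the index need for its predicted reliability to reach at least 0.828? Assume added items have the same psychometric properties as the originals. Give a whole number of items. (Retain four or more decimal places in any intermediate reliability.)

r_full = 2(0.565)/(1 + 0.565) = 0.7220
Solve Spearman-Brown for n: n = 0.828(1 − 0.7220) / [0.7220(1 − 0.828)] = 1.8536
Required items = 1.8536 × 44 = 81.56, so 82 items.

82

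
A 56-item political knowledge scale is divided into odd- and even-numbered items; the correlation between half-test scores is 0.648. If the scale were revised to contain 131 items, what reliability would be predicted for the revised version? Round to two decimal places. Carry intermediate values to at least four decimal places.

0.90

Full-test reliability from the split-half r: r_full = 2(0.648)/(1 + 0.648) = 0.7864
Length factor from 56 to 131 items: n = 131/56 = 2.3393
r_new = n·r_full / (1 + (n − 1)·r_full) = 1.8396 / 2.0532 ≈ 0.8960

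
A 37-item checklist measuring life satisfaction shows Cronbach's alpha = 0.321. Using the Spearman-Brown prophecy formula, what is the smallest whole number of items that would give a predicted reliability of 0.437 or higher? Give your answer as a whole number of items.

Invert Spearman-Brown to solve for n:
n = r_target (1 − r_old) / [ r_old (1 − r_target) ]
n = 0.437(1 − 0.321) / [0.321(1 − 0.437)]
n = 0.296723 / 0.180723 ≈ 1.6419
Items needed = n × 37 = 1.6419 × 37 ≈ 60.75 → round up to 61

61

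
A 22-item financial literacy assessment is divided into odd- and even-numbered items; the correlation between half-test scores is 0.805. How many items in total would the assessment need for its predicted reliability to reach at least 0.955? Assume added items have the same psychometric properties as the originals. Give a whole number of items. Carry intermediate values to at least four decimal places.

Corrected full-test reliability: r_full = 2 × 0.805 / (1 + 0.805) ≈ 0.8920
n = r_tgt(1 − r_full) / [r_full(1 − r_tgt)] = 0.955 × 0.1080 / (0.8920 × 0.045) ≈ 2.5695
Required items = 2.5695 × 22 = 56.53, so 57 items.

57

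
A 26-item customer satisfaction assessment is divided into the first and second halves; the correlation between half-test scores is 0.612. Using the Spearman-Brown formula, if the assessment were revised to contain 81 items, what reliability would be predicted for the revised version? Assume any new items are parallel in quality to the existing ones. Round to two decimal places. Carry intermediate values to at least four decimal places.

0.91

Full-test reliability from the split-half r: r_full = 2(0.612)/(1 + 0.612) = 0.7593
Then adjust to 81 items: n = 81/26 = 3.1154
r_new = n·r_full / (1 + (n − 1)·r_full) = 2.3655 / 2.6062 ≈ 0.9076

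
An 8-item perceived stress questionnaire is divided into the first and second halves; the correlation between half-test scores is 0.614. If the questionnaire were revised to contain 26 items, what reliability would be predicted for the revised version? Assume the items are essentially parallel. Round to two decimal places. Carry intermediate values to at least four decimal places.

Spearman-Brown correction (n = 2): r_full = 2·0.614/(1 + 0.614) = 0.7608
Then adjust to 26 items: n = 26/8 = 3.2500
r_new = n·r_full / (1 + (n − 1)·r_full) = 2.4726 / 2.7118 ≈ 0.9118

0.91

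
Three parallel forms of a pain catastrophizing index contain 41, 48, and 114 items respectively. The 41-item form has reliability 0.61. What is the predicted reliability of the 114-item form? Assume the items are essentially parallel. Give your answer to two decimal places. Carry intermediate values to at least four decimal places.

0.81

Only the ratio of lengths matters: n = 114/41 = 2.7805
r_{114} = n·r / (1 + (n − 1)·r) = 1.6961 / 2.0861 ≈ 0.8130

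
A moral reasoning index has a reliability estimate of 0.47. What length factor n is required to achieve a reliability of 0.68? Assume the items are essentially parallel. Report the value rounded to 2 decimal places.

n = [0.68 × 0.53] / [0.47 × 0.32]
  = 0.3604 / 0.1504 = 2.3963

2.40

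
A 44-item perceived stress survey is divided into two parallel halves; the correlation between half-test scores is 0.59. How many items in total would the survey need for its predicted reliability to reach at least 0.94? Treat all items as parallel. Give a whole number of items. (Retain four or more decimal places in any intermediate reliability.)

240

r_full = 2(0.59)/(1 + 0.59) = 0.7421
n = r_tgt(1 − r_full) / [r_full(1 − r_tgt)] = 0.94 × 0.2579 / (0.7421 × 0.06) ≈ 5.4446
Required items = 5.4446 × 44 = 239.56, so 240 items.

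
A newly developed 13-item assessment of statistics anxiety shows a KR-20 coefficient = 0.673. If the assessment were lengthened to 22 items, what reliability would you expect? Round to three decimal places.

The new length is 22/13 = 1.6923 times the old.
r_new = (1.6923 × 0.673) / (1 + (1.6923 − 1) × 0.673)
r_new = 1.1389 / 1.4659 ≈ 0.7769

0.777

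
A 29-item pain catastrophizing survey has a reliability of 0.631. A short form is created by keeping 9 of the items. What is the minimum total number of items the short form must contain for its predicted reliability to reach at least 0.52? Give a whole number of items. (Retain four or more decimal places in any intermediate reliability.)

Short-form reliability: n = 9/29 = 0.3103; r_9 = n·r/(1+(n−1)r) ≈ 0.3467
Length factor from the short form to reach 0.52: n' = 0.52(1 − 0.3467) / [0.3467(1 − 0.52)] ≈ 2.0414
Total items = 2.0414 × 9 = 18.37, rounded up to 19.

19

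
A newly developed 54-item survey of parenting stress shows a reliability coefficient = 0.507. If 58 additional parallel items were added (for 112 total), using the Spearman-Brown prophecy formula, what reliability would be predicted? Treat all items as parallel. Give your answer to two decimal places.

n = 112/54 = 2.0741
Apply the Spearman-Brown prophecy formula, r' = nr / [1 + (n − 1)r]:
r_new = (2.0741 × 0.507) / (1 + (2.0741 − 1) × 0.507)
     = 1.0516 / 1.5446 = 0.6808

0.68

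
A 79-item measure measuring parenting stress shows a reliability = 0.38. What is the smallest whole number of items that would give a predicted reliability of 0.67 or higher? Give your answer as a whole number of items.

262

Spearman-Brown solved for the length factor n:
n = r*(1 − r) / [ r (1 − r*) ]
n = [0.67 × 0.62] / [0.38 × 0.33]
  = 0.4154 / 0.1254 = 3.3126
3.3126 × 79 = 261.70 → 262 items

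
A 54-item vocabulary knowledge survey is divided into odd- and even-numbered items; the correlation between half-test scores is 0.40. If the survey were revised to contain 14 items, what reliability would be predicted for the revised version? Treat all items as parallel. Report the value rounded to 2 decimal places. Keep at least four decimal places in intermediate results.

0.26

Spearman-Brown correction (n = 2): r_full = 2·0.40/(1 + 0.40) = 0.5714
Length factor from 54 to 14 items: n = 14/54 = 0.2593
r_new = n·r_full / (1 + (n − 1)·r_full) = 0.1482 / 0.5768 ≈ 0.2569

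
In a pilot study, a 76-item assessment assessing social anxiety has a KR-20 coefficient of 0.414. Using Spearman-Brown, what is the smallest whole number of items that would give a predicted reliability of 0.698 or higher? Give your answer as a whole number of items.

Rearranging the Spearman-Brown formula for n,
n = r*(1 − r) / [ r (1 − r*) ]
n = 0.698(1 − 0.414) / [0.414(1 − 0.698)]
  = 0.409028 / 0.125028 = 3.2715
So the test needs 3.2715 × 76 ≈ 248.63 items; rounding up, 249.

249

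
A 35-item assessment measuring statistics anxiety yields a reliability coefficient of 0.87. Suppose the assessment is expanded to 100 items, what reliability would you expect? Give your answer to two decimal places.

The new length is 100/35 = 2.8571 times the old.
r_new = (2.8571 × 0.87) / (1 + (2.8571 − 1) × 0.87)
r_new = 2.4857 / 2.6157 ≈ 0.9503

0.95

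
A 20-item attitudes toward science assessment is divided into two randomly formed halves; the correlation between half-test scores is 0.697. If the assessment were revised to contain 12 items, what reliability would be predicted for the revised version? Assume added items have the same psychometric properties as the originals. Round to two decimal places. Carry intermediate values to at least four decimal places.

0.73

Spearman-Brown correction (n = 2): r_full = 2·0.697/(1 + 0.697) = 0.8214
Then adjust to 12 items: n = 12/20 = 0.6000
r_new = n·r_full / (1 + (n − 1)·r_full) = 0.4928 / 0.6714 ≈ 0.7340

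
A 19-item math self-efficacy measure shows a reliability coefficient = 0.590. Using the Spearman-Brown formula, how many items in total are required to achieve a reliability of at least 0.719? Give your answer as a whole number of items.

Rearranging the Spearman-Brown formula for n,
n = r_target (1 − r_old) / [ r_old (1 − r_target) ]
n = [0.719 × 0.410] / [0.590 × 0.281]
n = 0.294790 / 0.165790 ≈ 1.7781
1.7781 × 19 = 33.78 → 34 items

34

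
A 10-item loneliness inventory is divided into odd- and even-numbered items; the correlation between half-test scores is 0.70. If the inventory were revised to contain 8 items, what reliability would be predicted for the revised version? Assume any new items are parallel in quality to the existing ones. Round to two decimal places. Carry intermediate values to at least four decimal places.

0.79

Spearman-Brown correction (n = 2): r_full = 2·0.70/(1 + 0.70) = 0.8235
Then adjust to 8 items: n = 8/10 = 0.8000
r_new = n·r_full / (1 + (n − 1)·r_full) = 0.6588 / 0.8353 ≈ 0.7887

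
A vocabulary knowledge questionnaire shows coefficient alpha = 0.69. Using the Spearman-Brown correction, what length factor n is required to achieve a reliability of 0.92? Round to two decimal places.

Rearranging the Spearman-Brown formula for n,
n = r_target (1 − r_old) / [ r_old (1 − r_target) ]
n = [0.92 × 0.31] / [0.69 × 0.08]
n = 0.2852 / 0.0552 ≈ 5.1667

5.17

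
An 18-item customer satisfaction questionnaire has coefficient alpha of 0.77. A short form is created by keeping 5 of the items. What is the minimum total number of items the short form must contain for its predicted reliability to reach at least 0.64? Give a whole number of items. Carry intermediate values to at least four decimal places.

First, r for the 5-item form: n = 5/18 = 0.2778, so r_5 = 0.2778·0.77/(1 + (0.2778 − 1)·0.77) = 0.4819
Then solve for n' with r_old = 0.4819, r_target = 0.64: n' = 0.64(1 − 0.4819)/[0.4819(1 − 0.64)] = 1.9113
Items = 1.9113 × 5 ≈ 9.56 → 10

10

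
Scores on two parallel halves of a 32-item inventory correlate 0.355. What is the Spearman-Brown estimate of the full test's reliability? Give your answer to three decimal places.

Apply the Spearman-Brown correction with n = 2:
r_full = 2r_hh / (1 + r_hh) = 2 × 0.355 / (1 + 0.355)
       = 0.7100 / 1.3550 = 0.5240

0.524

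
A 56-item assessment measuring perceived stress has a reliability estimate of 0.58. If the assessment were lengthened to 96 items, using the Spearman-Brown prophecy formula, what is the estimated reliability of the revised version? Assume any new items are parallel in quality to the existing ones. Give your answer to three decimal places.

Length ratio n = 96/56 = 1.7143
r_new = (1.7143 × 0.58) / (1 + (1.7143 − 1) × 0.58)
r_new = 0.9943 / 1.4143 ≈ 0.7030

0.703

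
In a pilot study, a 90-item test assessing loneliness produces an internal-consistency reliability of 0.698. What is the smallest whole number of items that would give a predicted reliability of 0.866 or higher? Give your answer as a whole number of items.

n = [0.866 × 0.302] / [0.698 × 0.134]
  = 0.261532 / 0.093532 = 2.7962
So the test needs 2.7962 × 90 ≈ 251.66 items; rounding up, 252.

252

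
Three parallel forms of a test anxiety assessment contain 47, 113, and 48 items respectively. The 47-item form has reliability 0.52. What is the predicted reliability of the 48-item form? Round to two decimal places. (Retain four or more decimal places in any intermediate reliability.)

0.53

The 113-item form is not needed; work directly from the 47-item form with n = 48/47 = 1.0213.
r_{48} = n·r / (1 + (n − 1)·r) = 0.5311 / 1.0111 ≈ 0.5253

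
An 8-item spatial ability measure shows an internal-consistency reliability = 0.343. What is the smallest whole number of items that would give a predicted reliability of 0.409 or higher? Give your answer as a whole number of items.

n = 0.409 × (1 − 0.343) / [ 0.343 × (1 − 0.409) ]
n = 0.268713 / 0.202713 ≈ 1.3256
1.3256 × 8 = 10.60 → 11 items

11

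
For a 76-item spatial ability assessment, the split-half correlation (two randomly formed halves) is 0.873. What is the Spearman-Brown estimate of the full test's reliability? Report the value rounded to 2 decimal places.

0.93

The full test is twice the length of either half (n = 2).
r_full = 2r_hh / (1 + r_hh) = 2 × 0.873 / (1 + 0.873)
r_full = 1.7460 / 1.8730 ≈ 0.9322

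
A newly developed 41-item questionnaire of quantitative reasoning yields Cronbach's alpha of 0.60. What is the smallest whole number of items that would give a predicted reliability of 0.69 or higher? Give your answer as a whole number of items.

61

n = 0.69 × (1 − 0.60) / [ 0.60 × (1 − 0.69) ]
  = 0.2760 / 0.1860 = 1.4839
Items needed = n × 41 = 1.4839 × 41 ≈ 60.84 → round up to 61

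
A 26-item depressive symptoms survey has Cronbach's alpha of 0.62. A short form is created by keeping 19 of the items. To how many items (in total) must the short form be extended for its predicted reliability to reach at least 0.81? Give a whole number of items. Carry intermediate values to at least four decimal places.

Short-form reliability: n = 19/26 = 0.7308; r_19 = n·r/(1+(n−1)r) ≈ 0.5439
Then solve for n' with r_old = 0.5439, r_target = 0.81: n' = 0.81(1 − 0.5439)/[0.5439(1 − 0.81)] = 3.5750
Total items = 3.5750 × 19 = 67.92, rounded up to 68.

68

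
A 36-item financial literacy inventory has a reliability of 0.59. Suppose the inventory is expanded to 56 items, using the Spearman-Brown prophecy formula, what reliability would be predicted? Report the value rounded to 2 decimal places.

Length ratio n = 56/36 = 1.5556
Apply the Spearman-Brown prophecy formula, r' = nr / [1 + (n − 1)r]:
r_new = 1.5556·0.59 / [1 + (1.5556 − 1)·0.59]
r_new = 0.9178 / 1.3278 ≈ 0.6912

0.69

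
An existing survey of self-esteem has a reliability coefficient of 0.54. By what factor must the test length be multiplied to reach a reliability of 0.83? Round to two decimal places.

n = 0.83(1 − 0.54) / [0.54(1 − 0.83)]
  = 0.3818 / 0.0918 = 4.1590

4.16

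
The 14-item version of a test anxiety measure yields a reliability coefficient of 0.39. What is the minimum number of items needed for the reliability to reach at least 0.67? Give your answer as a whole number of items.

Rearranging the Spearman-Brown formula for n,
n = r_target (1 − r_old) / [ r_old (1 − r_target) ]
n = 0.67(1 − 0.39) / [0.39(1 − 0.67)]
  = 0.4087 / 0.1287 = 3.1756
3.1756 × 14 = 44.46 → 45 items

45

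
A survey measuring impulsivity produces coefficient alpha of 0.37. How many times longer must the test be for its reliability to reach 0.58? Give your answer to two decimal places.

Rearranging the Spearman-Brown formula for n,
n = r_target (1 − r_old) / [ r_old (1 − r_target) ]
n = 0.58 × (1 − 0.37) / [ 0.37 × (1 − 0.58) ]
  = 0.3654 / 0.1554 = 2.3514

2.35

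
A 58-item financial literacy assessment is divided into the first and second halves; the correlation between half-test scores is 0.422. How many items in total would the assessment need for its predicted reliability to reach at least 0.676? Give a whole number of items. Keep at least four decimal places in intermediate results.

Corrected full-test reliability: r_full = 2 × 0.422 / (1 + 0.422) ≈ 0.5935
Solve Spearman-Brown for n: n = 0.676(1 − 0.5935) / [0.5935(1 − 0.676)] = 1.4290
Required items = 1.4290 × 58 = 82.88, so 83 items.

83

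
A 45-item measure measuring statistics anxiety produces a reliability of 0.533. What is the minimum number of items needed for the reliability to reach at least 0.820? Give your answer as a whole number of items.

180

Rearranging the Spearman-Brown formula for n,
n = r_target (1 − r_old) / [ r_old (1 − r_target) ]
n = 0.820 × (1 − 0.533) / [ 0.533 × (1 − 0.820) ]
  = 0.382940 / 0.095940 = 3.9915
Items needed = n × 45 = 3.9915 × 45 ≈ 179.62 → round up to 180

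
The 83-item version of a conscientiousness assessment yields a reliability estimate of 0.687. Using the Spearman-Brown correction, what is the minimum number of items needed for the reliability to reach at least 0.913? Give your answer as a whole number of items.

397

Invert Spearman-Brown to solve for n:
n = r*(1 − r) / [ r (1 − r*) ]
n = 0.913 × (1 − 0.687) / [ 0.687 × (1 − 0.913) ]
  = 0.285769 / 0.059769 = 4.7812
So the test needs 4.7812 × 83 ≈ 396.84 items; rounding up, 397.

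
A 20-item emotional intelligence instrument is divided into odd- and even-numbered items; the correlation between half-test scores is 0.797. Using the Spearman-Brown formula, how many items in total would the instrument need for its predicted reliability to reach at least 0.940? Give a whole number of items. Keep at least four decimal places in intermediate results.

r_full = 2(0.797)/(1 + 0.797) = 0.8870
Solve Spearman-Brown for n: n = 0.940(1 − 0.8870) / [0.8870(1 − 0.940)] = 1.9959
Required items = 1.9959 × 20 = 39.92, so 40 items.

40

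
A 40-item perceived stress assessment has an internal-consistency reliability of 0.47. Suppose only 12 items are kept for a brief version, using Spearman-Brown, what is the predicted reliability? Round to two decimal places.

0.21

Length ratio n = 12/40 = 0.3
r_new = (0.3 × 0.47) / (1 + (0.3 − 1) × 0.47)
r_new = 0.1410 / 0.6710 ≈ 0.2101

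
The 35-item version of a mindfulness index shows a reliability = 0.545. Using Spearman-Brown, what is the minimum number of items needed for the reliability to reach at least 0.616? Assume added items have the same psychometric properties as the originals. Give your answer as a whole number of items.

Spearman-Brown solved for the length factor n:
n = r*(1 − r) / [ r (1 − r*) ]
n = 0.616 × (1 − 0.545) / [ 0.545 × (1 − 0.616) ]
n = 0.280280 / 0.209280 ≈ 1.3393
So the test needs 1.3393 × 35 ≈ 46.88 items; rounding up, 47.

47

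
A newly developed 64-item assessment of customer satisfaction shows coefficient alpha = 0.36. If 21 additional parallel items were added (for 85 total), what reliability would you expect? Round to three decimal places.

Length ratio n = 85/64 = 1.3281
r_new = 1.3281·0.36 / [1 + (1.3281 − 1)·0.36]
     = 0.4781 / 1.1181 = 0.4276

0.428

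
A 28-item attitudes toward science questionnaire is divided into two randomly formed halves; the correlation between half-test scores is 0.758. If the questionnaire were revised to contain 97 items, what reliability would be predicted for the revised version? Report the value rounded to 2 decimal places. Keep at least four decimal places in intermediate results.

Full-test reliability from the split-half r: r_full = 2(0.758)/(1 + 0.758) = 0.8623
Then adjust to 97 items: n = 97/28 = 3.4643
r_new = n·r_full / (1 + (n − 1)·r_full) = 2.9873 / 3.1250 ≈ 0.9559

0.96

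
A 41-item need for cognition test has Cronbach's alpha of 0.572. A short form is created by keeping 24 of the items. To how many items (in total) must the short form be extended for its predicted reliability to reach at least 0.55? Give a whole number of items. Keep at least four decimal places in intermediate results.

Short-form reliability: n = 24/41 = 0.5854; r_24 = n·r/(1+(n−1)r) ≈ 0.4389
Then solve for n' with r_old = 0.4389, r_target = 0.55: n' = 0.55(1 − 0.4389)/[0.4389(1 − 0.55)] = 1.5625
Items = 1.5625 × 24 ≈ 37.50 → 38

38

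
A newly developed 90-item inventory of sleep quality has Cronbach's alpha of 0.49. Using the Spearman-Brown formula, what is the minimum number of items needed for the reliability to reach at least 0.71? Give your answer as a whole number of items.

n = 0.71 × (1 − 0.49) / [ 0.49 × (1 − 0.71) ]
n = 0.3621 / 0.1421 ≈ 2.5482
2.5482 × 90 = 229.34 → 230 items

230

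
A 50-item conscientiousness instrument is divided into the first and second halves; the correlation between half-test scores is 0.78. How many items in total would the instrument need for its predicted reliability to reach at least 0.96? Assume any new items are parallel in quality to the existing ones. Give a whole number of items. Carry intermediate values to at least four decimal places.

r_full = 2(0.78)/(1 + 0.78) = 0.8764
n = r_tgt(1 − r_full) / [r_full(1 − r_tgt)] = 0.96 × 0.1236 / (0.8764 × 0.04) ≈ 3.3848
Required items = 3.3848 × 50 = 169.24, so 170 items.

170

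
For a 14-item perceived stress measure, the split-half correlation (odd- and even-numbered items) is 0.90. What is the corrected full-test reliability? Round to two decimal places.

The full test is twice the length of either half (n = 2).
r_full = 2(0.90) / (1 + 0.90)
       = 1.8000 / 1.9000 = 0.9474

0.95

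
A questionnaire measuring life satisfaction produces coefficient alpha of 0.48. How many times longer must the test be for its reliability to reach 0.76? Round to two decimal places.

n = [0.76 × 0.52] / [0.48 × 0.24]
n = 0.3952 / 0.1152 ≈ 3.4306

3.43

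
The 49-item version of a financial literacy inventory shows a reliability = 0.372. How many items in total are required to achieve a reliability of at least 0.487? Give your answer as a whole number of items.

79

n = [0.487 × 0.628] / [0.372 × 0.513]
n = 0.305836 / 0.190836 ≈ 1.6026
1.6026 × 49 = 78.53 → 79 items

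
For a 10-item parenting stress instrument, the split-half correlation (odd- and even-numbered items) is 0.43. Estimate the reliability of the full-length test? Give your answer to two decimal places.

Each half is half the length of the full test, so the full test is n = 2 times a half.
r_full = 2r_hh / (1 + r_hh) = 2 × 0.43 / (1 + 0.43)
r_full = 0.8600 / 1.4300 ≈ 0.6014

0.60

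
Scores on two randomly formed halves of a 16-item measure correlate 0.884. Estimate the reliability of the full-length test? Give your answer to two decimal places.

0.94

The full test is twice the length of either half (n = 2).
r_full = 2r_hh / (1 + r_hh) = 2 × 0.884 / (1 + 0.884)
r_full = 1.7680 / 1.8840 ≈ 0.9384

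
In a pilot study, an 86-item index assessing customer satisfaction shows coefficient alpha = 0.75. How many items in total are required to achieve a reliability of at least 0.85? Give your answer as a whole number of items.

Spearman-Brown solved for the length factor n:
n = r_target (1 − r_old) / [ r_old (1 − r_target) ]
n = 0.85(1 − 0.75) / [0.75(1 − 0.85)]
  = 0.2125 / 0.1125 = 1.8889
So the test needs 1.8889 × 86 ≈ 162.45 items; rounding up, 163.

163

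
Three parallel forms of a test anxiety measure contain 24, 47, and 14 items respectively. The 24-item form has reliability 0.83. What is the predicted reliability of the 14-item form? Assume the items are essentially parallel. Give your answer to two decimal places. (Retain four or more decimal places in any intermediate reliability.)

0.74

The 47-item form is not needed; work directly from the 24-item form with n = 14/24 = 0.5833.
r_{14} = n·r / (1 + (n − 1)·r) = 0.4841 / 0.6541 ≈ 0.7401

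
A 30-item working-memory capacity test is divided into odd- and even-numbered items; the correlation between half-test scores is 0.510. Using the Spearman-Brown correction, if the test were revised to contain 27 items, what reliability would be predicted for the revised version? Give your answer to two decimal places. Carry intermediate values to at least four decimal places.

0.65

First correct the split-half correlation to full-test reliability: r_full = 2 × 0.510 / (1 + 0.510) ≈ 0.6755
Then adjust to 27 items: n = 27/30 = 0.9000
r_new = n·r_full / (1 + (n − 1)·r_full) = 0.6079 / 0.9325 ≈ 0.6519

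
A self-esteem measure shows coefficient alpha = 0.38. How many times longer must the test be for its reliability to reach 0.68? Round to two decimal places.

3.47

n = [0.68 × 0.62] / [0.38 × 0.32]
n = 0.4216 / 0.1216 ≈ 3.4671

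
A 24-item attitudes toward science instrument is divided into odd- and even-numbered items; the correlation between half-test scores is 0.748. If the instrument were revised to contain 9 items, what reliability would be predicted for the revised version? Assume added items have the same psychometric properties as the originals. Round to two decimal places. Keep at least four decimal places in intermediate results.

0.69

Spearman-Brown correction (n = 2): r_full = 2·0.748/(1 + 0.748) = 0.8558
Then adjust to 9 items: n = 9/24 = 0.3750
r_new = n·r_full / (1 + (n − 1)·r_full) = 0.3209 / 0.4651 ≈ 0.6900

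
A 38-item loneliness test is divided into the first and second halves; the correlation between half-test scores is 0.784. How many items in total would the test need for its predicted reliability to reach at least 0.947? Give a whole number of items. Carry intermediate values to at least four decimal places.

r_full = 2(0.784)/(1 + 0.784) = 0.8789
Solve Spearman-Brown for n: n = 0.947(1 − 0.8789) / [0.8789(1 − 0.947)] = 2.4619
Items = 2.4619 × 38 ≈ 93.55 → 94

94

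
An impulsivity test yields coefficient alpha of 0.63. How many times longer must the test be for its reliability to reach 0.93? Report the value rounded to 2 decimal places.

Rearranging the Spearman-Brown formula for n,
n = r_target (1 − r_old) / [ r_old (1 − r_target) ]
n = 0.93 × (1 − 0.63) / [ 0.63 × (1 − 0.93) ]
  = 0.3441 / 0.0441 = 7.8027

7.80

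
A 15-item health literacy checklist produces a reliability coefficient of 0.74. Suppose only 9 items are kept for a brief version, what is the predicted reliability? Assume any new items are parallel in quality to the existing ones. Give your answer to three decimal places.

0.631

n = 9/15 = 0.6
r_new = (0.6 × 0.74) / (1 + (0.6 − 1) × 0.74)
r_new = 0.4440 / 0.7040 ≈ 0.6307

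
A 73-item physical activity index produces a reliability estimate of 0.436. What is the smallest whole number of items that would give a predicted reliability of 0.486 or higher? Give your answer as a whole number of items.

90

Invert Spearman-Brown to solve for n:
n = r_target (1 − r_old) / [ r_old (1 − r_target) ]
n = [0.486 × 0.564] / [0.436 × 0.514]
n = 0.274104 / 0.224104 ≈ 1.2231
1.2231 × 73 = 89.29 → 90 items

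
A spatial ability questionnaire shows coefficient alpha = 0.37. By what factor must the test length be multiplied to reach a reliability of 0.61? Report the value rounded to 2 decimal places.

Rearranging the Spearman-Brown formula for n,
n = r*(1 − r) / [ r (1 − r*) ]
n = 0.61(1 − 0.37) / [0.37(1 − 0.61)]
n = 0.3843 / 0.1443 ≈ 2.6632

2.66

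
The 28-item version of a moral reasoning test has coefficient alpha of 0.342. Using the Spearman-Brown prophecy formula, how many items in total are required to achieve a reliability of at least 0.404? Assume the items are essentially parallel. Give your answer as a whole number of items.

37

Spearman-Brown solved for the length factor n:
n = r_target (1 − r_old) / [ r_old (1 − r_target) ]
n = [0.404 × 0.658] / [0.342 × 0.596]
  = 0.265832 / 0.203832 = 1.3042
So the test needs 1.3042 × 28 ≈ 36.52 items; rounding up, 37.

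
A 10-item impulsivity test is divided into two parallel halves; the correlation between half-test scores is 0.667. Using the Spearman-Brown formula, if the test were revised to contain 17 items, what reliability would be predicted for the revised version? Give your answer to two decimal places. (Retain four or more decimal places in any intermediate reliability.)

0.87

Full-test reliability from the split-half r: r_full = 2(0.667)/(1 + 0.667) = 0.8002
Then adjust to 17 items: n = 17/10 = 1.7000
r_new = n·r_full / (1 + (n − 1)·r_full) = 1.3603 / 1.5601 ≈ 0.8719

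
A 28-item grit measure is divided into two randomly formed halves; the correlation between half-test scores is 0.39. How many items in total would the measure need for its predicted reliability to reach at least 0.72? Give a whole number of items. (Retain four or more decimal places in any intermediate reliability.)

57

Corrected full-test reliability: r_full = 2 × 0.39 / (1 + 0.39) ≈ 0.5612
n = r_tgt(1 − r_full) / [r_full(1 − r_tgt)] = 0.72 × 0.4388 / (0.5612 × 0.28) ≈ 2.0106
Items = 2.0106 × 28 ≈ 56.30 → 57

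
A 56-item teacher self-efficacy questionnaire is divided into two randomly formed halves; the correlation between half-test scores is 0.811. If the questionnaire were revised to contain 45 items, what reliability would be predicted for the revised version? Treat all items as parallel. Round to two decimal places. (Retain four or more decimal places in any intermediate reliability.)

First correct the split-half correlation to full-test reliability: r_full = 2 × 0.811 / (1 + 0.811) ≈ 0.8956
Length factor from 56 to 45 items: n = 45/56 = 0.8036
r_new = n·r_full / (1 + (n − 1)·r_full) = 0.7197 / 0.8241 ≈ 0.8733

0.87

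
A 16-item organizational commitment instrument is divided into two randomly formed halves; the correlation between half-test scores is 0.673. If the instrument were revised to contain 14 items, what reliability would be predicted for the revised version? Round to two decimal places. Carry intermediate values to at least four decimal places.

Full-test reliability from the split-half r: r_full = 2(0.673)/(1 + 0.673) = 0.8045
Then adjust to 14 items: n = 14/16 = 0.8750
r_new = n·r_full / (1 + (n − 1)·r_full) = 0.7039 / 0.8994 ≈ 0.7826

0.78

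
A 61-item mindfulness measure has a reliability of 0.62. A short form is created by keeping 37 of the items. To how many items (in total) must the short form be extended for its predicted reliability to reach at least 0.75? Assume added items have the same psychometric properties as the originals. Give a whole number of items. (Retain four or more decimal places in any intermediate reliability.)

113

First, r for the 37-item form: n = 37/61 = 0.6066, so r_37 = 0.6066·0.62/(1 + (0.6066 − 1)·0.62) = 0.4974
Length factor from the short form to reach 0.75: n' = 0.75(1 − 0.4974) / [0.4974(1 − 0.75)] ≈ 3.0314
Items = 3.0314 × 37 ≈ 112.16 → 113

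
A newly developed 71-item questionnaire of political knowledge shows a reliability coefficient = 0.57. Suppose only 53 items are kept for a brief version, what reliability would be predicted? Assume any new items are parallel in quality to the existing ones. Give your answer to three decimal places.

The new length is 53/71 = 0.7465 times the old.
Spearman-Brown: r_new = n·r / (1 + (n − 1)·r)
r_new = 0.7465·0.57 / [1 + (0.7465 − 1)·0.57]
r_new = 0.4255 / 0.8555 ≈ 0.4974

0.497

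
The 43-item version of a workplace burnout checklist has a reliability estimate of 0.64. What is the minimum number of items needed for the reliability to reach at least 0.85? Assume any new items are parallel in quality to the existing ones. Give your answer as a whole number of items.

n = 0.85 × (1 − 0.64) / [ 0.64 × (1 − 0.85) ]
  = 0.3060 / 0.0960 = 3.1875
3.1875 × 43 = 137.06 → 138 items

138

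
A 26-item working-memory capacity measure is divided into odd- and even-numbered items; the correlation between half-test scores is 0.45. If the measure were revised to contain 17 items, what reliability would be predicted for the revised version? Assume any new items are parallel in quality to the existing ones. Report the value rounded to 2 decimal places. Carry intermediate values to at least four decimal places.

0.52

Full-test reliability from the split-half r: r_full = 2(0.45)/(1 + 0.45) = 0.6207
Length factor from 26 to 17 items: n = 17/26 = 0.6538
r_new = n·r_full / (1 + (n − 1)·r_full) = 0.4058 / 0.7851 ≈ 0.5169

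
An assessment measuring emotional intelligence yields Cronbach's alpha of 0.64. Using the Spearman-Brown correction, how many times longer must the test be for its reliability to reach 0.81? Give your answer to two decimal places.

2.40

Invert Spearman-Brown to solve for n:
n = r*(1 − r) / [ r (1 − r*) ]
n = 0.81 × (1 − 0.64) / [ 0.64 × (1 − 0.81) ]
  = 0.2916 / 0.1216 = 2.3980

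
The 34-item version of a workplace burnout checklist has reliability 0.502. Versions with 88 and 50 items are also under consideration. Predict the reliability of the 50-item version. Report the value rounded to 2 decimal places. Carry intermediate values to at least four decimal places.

Only the ratio of lengths matters: n = 50/34 = 1.4706
r_{50} = n·r / (1 + (n − 1)·r) = 0.7382 / 1.2362 ≈ 0.5972

0.60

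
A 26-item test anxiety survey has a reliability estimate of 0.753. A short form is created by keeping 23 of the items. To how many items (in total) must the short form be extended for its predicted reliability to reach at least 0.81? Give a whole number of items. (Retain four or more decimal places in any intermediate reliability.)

First, r for the 23-item form: n = 23/26 = 0.8846, so r_23 = 0.8846·0.753/(1 + (0.8846 − 1)·0.753) = 0.7295
Length factor from the short form to reach 0.81: n' = 0.81(1 − 0.7295) / [0.7295(1 − 0.81)] ≈ 1.5808
Total items = 1.5808 × 23 = 36.36, rounded up to 37.

37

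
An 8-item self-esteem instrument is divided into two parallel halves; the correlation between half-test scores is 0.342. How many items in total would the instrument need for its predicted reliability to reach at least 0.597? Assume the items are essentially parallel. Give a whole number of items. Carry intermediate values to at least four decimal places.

r_full = 2(0.342)/(1 + 0.342) = 0.5097
n = r_tgt(1 − r_full) / [r_full(1 − r_tgt)] = 0.597 × 0.4903 / (0.5097 × 0.403) ≈ 1.4250
Items = 1.4250 × 8 ≈ 11.40 → 12

12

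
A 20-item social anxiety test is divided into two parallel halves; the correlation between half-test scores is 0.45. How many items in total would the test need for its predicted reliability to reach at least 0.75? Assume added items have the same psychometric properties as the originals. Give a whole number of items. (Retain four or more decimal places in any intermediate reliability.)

37

Corrected full-test reliability: r_full = 2 × 0.45 / (1 + 0.45) ≈ 0.6207
Solve Spearman-Brown for n: n = 0.75(1 − 0.6207) / [0.6207(1 − 0.75)] = 1.8333
Required items = 1.8333 × 20 = 36.67, so 37 items.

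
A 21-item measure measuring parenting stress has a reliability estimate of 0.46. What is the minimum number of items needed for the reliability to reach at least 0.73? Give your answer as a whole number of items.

67

Spearman-Brown solved for the length factor n:
n = r*(1 − r) / [ r (1 − r*) ]
n = 0.73(1 − 0.46) / [0.46(1 − 0.73)]
  = 0.3942 / 0.1242 = 3.1739
3.1739 × 21 = 66.65 → 67 items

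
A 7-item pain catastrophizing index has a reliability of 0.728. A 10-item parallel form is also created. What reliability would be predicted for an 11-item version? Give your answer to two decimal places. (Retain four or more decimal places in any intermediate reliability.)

Only the ratio of lengths matters: n = 11/7 = 1.5714
r_{11} = n·r / (1 + (n − 1)·r) = 1.1440 / 1.4160 ≈ 0.8079

0.81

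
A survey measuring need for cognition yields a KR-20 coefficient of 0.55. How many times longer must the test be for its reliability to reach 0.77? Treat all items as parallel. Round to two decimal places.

Spearman-Brown solved for the length factor n:
n = r_target (1 − r_old) / [ r_old (1 − r_target) ]
n = 0.77(1 − 0.55) / [0.55(1 − 0.77)]
n = 0.3465 / 0.1265 ≈ 2.7391

2.74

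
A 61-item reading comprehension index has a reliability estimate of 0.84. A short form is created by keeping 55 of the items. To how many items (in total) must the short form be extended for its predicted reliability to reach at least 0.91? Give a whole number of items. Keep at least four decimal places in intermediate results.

Short-form reliability: n = 55/61 = 0.9016; r_55 = n·r/(1+(n−1)r) ≈ 0.8256
Length factor from the short form to reach 0.91: n' = 0.91(1 − 0.8256) / [0.8256(1 − 0.91)] ≈ 2.1359
Total items = 2.1359 × 55 = 117.47, rounded up to 118.

118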